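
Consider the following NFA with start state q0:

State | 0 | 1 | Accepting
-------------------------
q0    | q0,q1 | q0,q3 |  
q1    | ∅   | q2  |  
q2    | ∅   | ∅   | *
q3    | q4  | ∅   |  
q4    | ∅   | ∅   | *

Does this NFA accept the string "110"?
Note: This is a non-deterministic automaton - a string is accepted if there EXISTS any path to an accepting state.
Track the set of states the NFA could be in: start {q0}
Read '1': {q0} → {q0, q3}
Read '1': {q0, q3} → {q0, q3}
Read '0': {q0, q3} → {q0, q1, q4}
Final set {q0, q1, q4} contains accepting state(s) {q4} → accepted.

Final answer: Yes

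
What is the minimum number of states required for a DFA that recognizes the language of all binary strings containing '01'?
Language: binary strings containing '01'
Lower bound (Myhill–Nerode): the prefixes ε, 0, 01 are pairwise distinguishable:
  ε vs 01: suffix ε distinguishes them (ε is rejected, 01 is accepted)
  0 vs 01: suffix ε distinguishes them (0 is rejected, 01 is accepted)
  ε vs 0: suffix 1 distinguishes them (ε·1 = 1 is rejected, 0·1 = 01 is accepted)
So any DFA needs at least 3 states.
Upper bound: a DFA with 3 states exists (one state per class above: 'no progress', 'last symbol 0', and 'seen 01' (accepting sink)).
Minimum states: 3

Final answer: 3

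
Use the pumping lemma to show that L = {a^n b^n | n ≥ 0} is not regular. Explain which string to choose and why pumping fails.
Language: L = {a^n b^n | n ≥ 0} (equal numbers of a's followed by b's)
Step 1: Assume for contradiction that L is regular, with pumping length p.
Step 2: Choose s = a^p b^p. Then s ∈ L (it has p a's followed by p b's) and |s| ≥ p.
Step 3: Consider any decomposition s = xyz with |xy| ≤ p and |y| > 0. Since |xy| ≤ p and the first p symbols of s are all a's, y = a^k for some k with 1 ≤ k ≤ p.
Step 4: Pumping up (i = 2): xy²z = a^(p+k) b^p, which has more a's than b's, so xy²z ∉ L.
This contradicts the pumping lemma, so L is not regular.

Final answer: Choose s = a^p b^p. Since |xy| ≤ p, y = a^k with k ≥ 1. Then xy²z = a^(p+k) b^p ∉ L.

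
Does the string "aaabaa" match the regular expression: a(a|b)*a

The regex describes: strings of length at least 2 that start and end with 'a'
Yes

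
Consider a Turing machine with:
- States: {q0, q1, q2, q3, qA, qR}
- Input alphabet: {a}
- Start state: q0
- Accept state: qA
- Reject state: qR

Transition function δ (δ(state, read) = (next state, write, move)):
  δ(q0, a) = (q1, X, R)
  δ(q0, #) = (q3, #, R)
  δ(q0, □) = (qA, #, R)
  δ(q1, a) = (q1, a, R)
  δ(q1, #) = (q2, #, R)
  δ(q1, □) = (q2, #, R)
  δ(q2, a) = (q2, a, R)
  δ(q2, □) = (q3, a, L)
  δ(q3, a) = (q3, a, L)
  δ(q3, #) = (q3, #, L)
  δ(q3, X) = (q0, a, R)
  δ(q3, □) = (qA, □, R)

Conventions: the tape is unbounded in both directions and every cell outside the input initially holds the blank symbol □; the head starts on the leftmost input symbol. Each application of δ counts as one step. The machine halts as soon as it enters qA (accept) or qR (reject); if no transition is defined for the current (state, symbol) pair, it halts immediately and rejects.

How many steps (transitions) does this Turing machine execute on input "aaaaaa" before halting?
Trace (configuration after each step, as tape_left[state]tape_right with head position):
Step 0: [q0]aaaaaa (head at position 0)
Step 1: X[q1]aaaaa (head 1)
Step 2: Xa[q1]aaaa (head 2)
Step 3: Xaa[q1]aaa (head 3)
Step 4: Xaaa[q1]aa (head 4)
Step 5: Xaaaa[q1]a (head 5)
Step 6: Xaaaaa[q1]□ (head 6)
Step 7: Xaaaaa#[q2]□ (head 7)
Step 8: Xaaaaa[q3]#a (head 6)
Step 9: Xaaaa[q3]a#a (head 5)
Step 10: Xaaa[q3]aa#a (head 4)
Step 11: Xaa[q3]aaa#a (head 3)
Step 12: Xa[q3]aaaa#a (head 2)
Step 13: X[q3]aaaaa#a (head 1)
Step 14: [q3]Xaaaaa#a (head 0)
Step 15: a[q0]aaaaa#a (head 1)
Step 16: aX[q1]aaaa#a (head 2)
Step 17: aXa[q1]aaa#a (head 3)
Step 18: aXaa[q1]aa#a (head 4)
Step 19: aXaaa[q1]a#a (head 5)
Step 20: aXaaaa[q1]#a (head 6)
Step 21: aXaaaa#[q2]a (head 7)
Step 22: aXaaaa#a[q2]□ (head 8)
Step 23: aXaaaa#[q3]aa (head 7)
Step 24: aXaaaa[q3]#aa (head 6)
Step 25: aXaaa[q3]a#aa (head 5)
Step 26: aXaa[q3]aa#aa (head 4)
Step 27: aXa[q3]aaa#aa (head 3)
Step 28: aX[q3]aaaa#aa (head 2)
Step 29: a[q3]Xaaaa#aa (head 1)
Step 30: aa[q0]aaaa#aa (head 2)
Step 31: aaX[q1]aaa#aa (head 3)
Step 32: aaXa[q1]aa#aa (head 4)
Step 33: aaXaa[q1]a#aa (head 5)
Step 34: aaXaaa[q1]#aa (head 6)
Step 35: aaXaaa#[q2]aa (head 7)
Step 36: aaXaaa#a[q2]a (head 8)
Step 37: aaXaaa#aa[q2]□ (head 9)
Step 38: aaXaaa#a[q3]aa (head 8)
Step 39: aaXaaa#[q3]aaa (head 7)
Step 40: aaXaaa[q3]#aaa (head 6)
Step 41: aaXaa[q3]a#aaa (head 5)
Step 42: aaXa[q3]aa#aaa (head 4)
Step 43: aaX[q3]aaa#aaa (head 3)
Step 44: aa[q3]Xaaa#aaa (head 2)
Step 45: aaa[q0]aaa#aaa (head 3)
Step 46: aaaX[q1]aa#aaa (head 4)
Step 47: aaaXa[q1]a#aaa (head 5)
Step 48: aaaXaa[q1]#aaa (head 6)
Step 49: aaaXaa#[q2]aaa (head 7)
Step 50: aaaXaa#a[q2]aa (head 8)
Step 51: aaaXaa#aa[q2]a (head 9)
Step 52: aaaXaa#aaa[q2]□ (head 10)
Step 53: aaaXaa#aa[q3]aa (head 9)
Step 54: aaaXaa#a[q3]aaa (head 8)
Step 55: aaaXaa#[q3]aaaa (head 7)
Step 56: aaaXaa[q3]#aaaa (head 6)
Step 57: aaaXa[q3]a#aaaa (head 5)
Step 58: aaaX[q3]aa#aaaa (head 4)
Step 59: aaa[q3]Xaa#aaaa (head 3)
Step 60: aaaa[q0]aa#aaaa (head 4)
Step 61: aaaaX[q1]a#aaaa (head 5)
Step 62: aaaaXa[q1]#aaaa (head 6)
Step 63: aaaaXa#[q2]aaaa (head 7)
Step 64: aaaaXa#a[q2]aaa (head 8)
Step 65: aaaaXa#aa[q2]aa (head 9)
Step 66: aaaaXa#aaa[q2]a (head 10)
Step 67: aaaaXa#aaaa[q2]□ (head 11)
Step 68: aaaaXa#aaa[q3]aa (head 10)
Step 69: aaaaXa#aa[q3]aaa (head 9)
Step 70: aaaaXa#a[q3]aaaa (head 8)
Step 71: aaaaXa#[q3]aaaaa (head 7)
Step 72: aaaaXa[q3]#aaaaa (head 6)
Step 73: aaaaX[q3]a#aaaaa (head 5)
Step 74: aaaa[q3]Xa#aaaaa (head 4)
Step 75: aaaaa[q0]a#aaaaa (head 5)
Step 76: aaaaaX[q1]#aaaaa (head 6)
Step 77: aaaaaX#[q2]aaaaa (head 7)
Step 78: aaaaaX#a[q2]aaaa (head 8)
Step 79: aaaaaX#aa[q2]aaa (head 9)
Step 80: aaaaaX#aaa[q2]aa (head 10)
Step 81: aaaaaX#aaaa[q2]a (head 11)
Step 82: aaaaaX#aaaaa[q2]□ (head 12)
Step 83: aaaaaX#aaaa[q3]aa (head 11)
Step 84: aaaaaX#aaa[q3]aaa (head 10)
Step 85: aaaaaX#aa[q3]aaaa (head 9)
Step 86: aaaaaX#a[q3]aaaaa (head 8)
Step 87: aaaaaX#[q3]aaaaaa (head 7)
Step 88: aaaaaX[q3]#aaaaaa (head 6)
Step 89: aaaaa[q3]X#aaaaaa (head 5)
Step 90: aaaaaa[q0]#aaaaaa (head 6)
Step 91: aaaaaa#[q3]aaaaaa (head 7)
Step 92: aaaaaa[q3]#aaaaaa (head 6)
Step 93: aaaaa[q3]a#aaaaaa (head 5)
Step 94: aaaa[q3]aa#aaaaaa (head 4)
Step 95: aaa[q3]aaa#aaaaaa (head 3)
Step 96: aa[q3]aaaa#aaaaaa (head 2)
Step 97: a[q3]aaaaa#aaaaaa (head 1)
Step 98: [q3]aaaaaa#aaaaaa (head 0)
Step 99: [q3]□aaaaaa#aaaaaa (head -1)
Step 100: □[qA]aaaaaa#aaaaaa (head 0)
The machine is in qA, so it halts and accepts.
Number of transitions executed: 100.

Final answer: 100 steps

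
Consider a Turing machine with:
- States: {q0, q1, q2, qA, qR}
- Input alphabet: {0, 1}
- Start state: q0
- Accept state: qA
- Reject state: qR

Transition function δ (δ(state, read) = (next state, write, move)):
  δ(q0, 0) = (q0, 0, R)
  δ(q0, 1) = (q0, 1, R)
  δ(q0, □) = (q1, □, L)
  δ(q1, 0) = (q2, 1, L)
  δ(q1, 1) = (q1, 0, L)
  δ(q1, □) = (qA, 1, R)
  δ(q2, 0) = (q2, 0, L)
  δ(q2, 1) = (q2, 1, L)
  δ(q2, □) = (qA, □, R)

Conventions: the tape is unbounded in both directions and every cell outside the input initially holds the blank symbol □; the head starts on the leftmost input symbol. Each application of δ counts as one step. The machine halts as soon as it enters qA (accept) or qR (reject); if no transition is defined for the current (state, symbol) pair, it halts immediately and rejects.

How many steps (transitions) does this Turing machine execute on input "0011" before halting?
Step 0: [q0]0011 (head at position 0)
Step 1: δ(q0, 0) = (q0, 0, R)  ⊢  0[q0]011 (head at position 1)
Step 2: δ(q0, 0) = (q0, 0, R)  ⊢  00[q0]11 (head at position 2)
Step 3: δ(q0, 1) = (q0, 1, R)  ⊢  001[q0]1 (head at position 3)
Step 4: δ(q0, 1) = (q0, 1, R)  ⊢  0011[q0]□ (head at position 4)
Step 5: δ(q0, □) = (q1, □, L)  ⊢  001[q1]1□ (head at position 3)
Step 6: δ(q1, 1) = (q1, 0, L)  ⊢  00[q1]10□ (head at position 2)
Step 7: δ(q1, 1) = (q1, 0, L)  ⊢  0[q1]000□ (head at position 1)
Step 8: δ(q1, 0) = (q2, 1, L)  ⊢  [q2]0100□ (head at position 0)
Step 9: δ(q2, 0) = (q2, 0, L)  ⊢  [q2]□0100□ (head at position -1)
Step 10: δ(q2, □) = (qA, □, R)  ⊢  □[qA]0100□ (head at position 0)
The machine is in qA, so it halts and accepts.
Number of transitions executed: 10.

Final answer: 10 steps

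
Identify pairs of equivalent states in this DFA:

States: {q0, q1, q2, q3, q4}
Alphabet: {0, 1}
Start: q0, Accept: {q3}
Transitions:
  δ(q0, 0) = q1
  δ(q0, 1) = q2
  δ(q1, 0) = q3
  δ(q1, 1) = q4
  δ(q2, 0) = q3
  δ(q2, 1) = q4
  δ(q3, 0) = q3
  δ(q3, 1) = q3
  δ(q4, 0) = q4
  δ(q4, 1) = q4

Using the table-filling algorithm:
Round 0 – mark pairs where exactly one state is accepting: (q0,q3), (q1,q3), (q2,q3), (q3,q4)
Round 1 – newly marked: (q0,q1) [on 0: q1 vs q3, already marked]; (q0,q2) [on 0: q1 vs q3, already marked]; (q1,q4) [on 0: q3 vs q4, already marked]; (q2,q4) [on 0: q3 vs q4, already marked]
Round 2 – newly marked: (q0,q4) [on 0: q1 vs q4, already marked]
No further pairs can be marked.
(q1, q2) unmarked: δ(q1,0)=q3, δ(q2,0)=q3; δ(q1,1)=q4, δ(q2,1)=q4 → equivalent
Equivalent pairs: (q1, q2)

Final answer: Equivalent pairs: (q1, q2)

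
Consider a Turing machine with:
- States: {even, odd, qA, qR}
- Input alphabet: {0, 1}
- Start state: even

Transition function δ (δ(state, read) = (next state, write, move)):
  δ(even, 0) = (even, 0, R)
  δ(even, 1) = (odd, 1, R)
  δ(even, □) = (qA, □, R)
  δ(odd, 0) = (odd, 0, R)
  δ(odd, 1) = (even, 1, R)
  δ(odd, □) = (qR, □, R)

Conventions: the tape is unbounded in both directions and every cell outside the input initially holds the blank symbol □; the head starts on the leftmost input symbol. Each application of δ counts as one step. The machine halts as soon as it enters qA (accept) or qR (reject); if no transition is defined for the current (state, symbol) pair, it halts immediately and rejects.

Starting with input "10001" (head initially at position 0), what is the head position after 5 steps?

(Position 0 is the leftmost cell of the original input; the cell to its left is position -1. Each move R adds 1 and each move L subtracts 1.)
Step 0: [even]10001 (head at position 0)
Step 1: δ(even, 1) = (odd, 1, R)  ⊢  1[odd]0001 (head at position 1)
Step 2: δ(odd, 0) = (odd, 0, R)  ⊢  10[odd]001 (head at position 2)
Step 3: δ(odd, 0) = (odd, 0, R)  ⊢  100[odd]01 (head at position 3)
Step 4: δ(odd, 0) = (odd, 0, R)  ⊢  1000[odd]1 (head at position 4)
Step 5: δ(odd, 1) = (even, 1, R)  ⊢  10001[even]□ (head at position 5)
Head position after 5 steps: 5

Final answer: Position 5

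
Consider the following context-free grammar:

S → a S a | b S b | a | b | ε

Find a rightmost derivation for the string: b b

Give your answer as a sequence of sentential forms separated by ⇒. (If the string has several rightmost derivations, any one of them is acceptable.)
Start with S.
Step 1: the rightmost non-terminal is S; apply S → b S b:  b S b
Step 2: the rightmost non-terminal is S; apply S → ε:  b b

Final answer: S ⇒ b S b ⇒ b b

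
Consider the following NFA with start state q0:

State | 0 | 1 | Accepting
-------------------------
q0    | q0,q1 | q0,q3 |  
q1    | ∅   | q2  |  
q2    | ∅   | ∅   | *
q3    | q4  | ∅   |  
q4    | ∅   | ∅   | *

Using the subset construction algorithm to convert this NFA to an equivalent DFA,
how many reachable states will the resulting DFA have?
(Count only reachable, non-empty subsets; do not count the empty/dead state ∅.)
Start subset: {q0}
{q0}: on 0 → {q0, q1}, on 1 → {q0, q3}
{q0, q1}: on 0 → {q0, q1}, on 1 → {q0, q2, q3}
{q0, q3}: on 0 → {q0, q1, q4}, on 1 → {q0, q3}
{q0, q2, q3}: on 0 → {q0, q1, q4}, on 1 → {q0, q3}
{q0, q1, q4}: on 0 → {q0, q1}, on 1 → {q0, q2, q3}
Reachable non-empty subsets: {q0}, {q0, q1}, {q0, q3}, {q0, q2, q3}, {q0, q1, q4} — 5 in total.

Final answer: 5 states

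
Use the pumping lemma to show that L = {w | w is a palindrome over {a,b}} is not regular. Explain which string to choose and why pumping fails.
Language: L = {w | w is a palindrome over {a,b}} (strings that read the same forwards and backwards)
Step 1: Assume for contradiction that L is regular, with pumping length p.
Step 2: Choose s = a^p b a^p. Then s ∈ L (it reads the same forwards and backwards) and |s| ≥ p.
Step 3: Consider any decomposition s = xyz with |xy| ≤ p and |y| > 0. Since |xy| ≤ p and the first p symbols of s are all a's, y = a^k for some k with 1 ≤ k ≤ p.
Step 4: Pumping up (i = 2): xy²z = a^(p+k) b a^p. Its reverse is a^p b a^(p+k) ≠ a^(p+k) b a^p (the single b is no longer in the middle), so xy²z is not a palindrome and xy²z ∉ L.
This contradicts the pumping lemma, so L is not regular.

Final answer: Choose s = a^p b a^p. Since |xy| ≤ p, y = a^k with k ≥ 1. Then xy²z = a^(p+k) b a^p is not a palindrome, so ∉ L.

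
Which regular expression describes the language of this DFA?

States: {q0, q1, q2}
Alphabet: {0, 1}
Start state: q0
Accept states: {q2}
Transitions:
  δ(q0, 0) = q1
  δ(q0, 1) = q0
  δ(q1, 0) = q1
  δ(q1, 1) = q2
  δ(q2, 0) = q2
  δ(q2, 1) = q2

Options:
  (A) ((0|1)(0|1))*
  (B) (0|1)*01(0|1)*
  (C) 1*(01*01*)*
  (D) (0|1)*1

Testing sample strings against the DFA:
  '0110' -> accepted
  '10101' -> accepted
  '11001' -> accepted
  '1110' -> rejected
Checking each option for a counterexample:
  (A) ((0|1)(0|1))*: ε is rejected by the DFA but matches the regex → eliminated
  (B) (0|1)*01(0|1)*: agrees with the DFA on all strings of length ≤ 4
  (C) 1*(01*01*)*: ε is rejected by the DFA but matches the regex → eliminated
  (D) (0|1)*1: '1' is rejected by the DFA but matches the regex → eliminated
Only (B) (0|1)*01(0|1)* is consistent with the DFA.

Final answer: (B) (0|1)*01(0|1)*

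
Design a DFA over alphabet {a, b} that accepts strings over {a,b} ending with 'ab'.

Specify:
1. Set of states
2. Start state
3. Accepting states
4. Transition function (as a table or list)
One valid DFA (any DFA recognizing the same language is acceptable):
States: {q0, q1, q2}
Start: q0
Accepting: {q2}
Transitions (accepting states marked with *):
State | a | b | Accepting
-------------------------
q0    | q1 | q0 |  
q1    | q1 | q2 |  
q2    | q1 | q0 | *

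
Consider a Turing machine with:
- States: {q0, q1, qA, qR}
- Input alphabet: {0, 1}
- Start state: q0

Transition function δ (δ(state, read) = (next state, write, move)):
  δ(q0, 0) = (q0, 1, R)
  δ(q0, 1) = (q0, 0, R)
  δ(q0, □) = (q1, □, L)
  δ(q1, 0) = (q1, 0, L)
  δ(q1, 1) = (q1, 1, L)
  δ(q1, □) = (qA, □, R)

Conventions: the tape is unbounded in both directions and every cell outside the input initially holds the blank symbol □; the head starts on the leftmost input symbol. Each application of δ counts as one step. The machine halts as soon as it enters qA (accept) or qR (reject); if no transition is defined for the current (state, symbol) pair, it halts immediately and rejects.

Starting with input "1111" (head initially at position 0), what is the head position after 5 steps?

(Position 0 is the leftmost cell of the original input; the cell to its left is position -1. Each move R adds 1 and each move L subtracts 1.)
Step 0: [q0]1111 (head at position 0)
Step 1: δ(q0, 1) = (q0, 0, R)  ⊢  0[q0]111 (head at position 1)
Step 2: δ(q0, 1) = (q0, 0, R)  ⊢  00[q0]11 (head at position 2)
Step 3: δ(q0, 1) = (q0, 0, R)  ⊢  000[q0]1 (head at position 3)
Step 4: δ(q0, 1) = (q0, 0, R)  ⊢  0000[q0]□ (head at position 4)
Step 5: δ(q0, □) = (q1, □, L)  ⊢  000[q1]0□ (head at position 3)
Head position after 5 steps: 3

Final answer: Position 3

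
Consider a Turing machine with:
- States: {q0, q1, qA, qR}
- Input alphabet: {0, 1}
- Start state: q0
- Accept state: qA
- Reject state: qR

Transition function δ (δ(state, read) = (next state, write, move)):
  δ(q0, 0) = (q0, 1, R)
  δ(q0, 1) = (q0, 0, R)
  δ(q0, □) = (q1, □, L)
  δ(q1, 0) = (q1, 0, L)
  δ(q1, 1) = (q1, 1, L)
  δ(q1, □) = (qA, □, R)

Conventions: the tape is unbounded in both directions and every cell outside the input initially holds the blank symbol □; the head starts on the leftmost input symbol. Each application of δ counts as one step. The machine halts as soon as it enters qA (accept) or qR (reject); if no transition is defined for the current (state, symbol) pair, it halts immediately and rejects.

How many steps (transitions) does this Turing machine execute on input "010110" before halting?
Step 0: [q0]010110 (head at position 0)
Step 1: δ(q0, 0) = (q0, 1, R)  ⊢  1[q0]10110 (head at position 1)
Step 2: δ(q0, 1) = (q0, 0, R)  ⊢  10[q0]0110 (head at position 2)
Step 3: δ(q0, 0) = (q0, 1, R)  ⊢  101[q0]110 (head at position 3)
Step 4: δ(q0, 1) = (q0, 0, R)  ⊢  1010[q0]10 (head at position 4)
Step 5: δ(q0, 1) = (q0, 0, R)  ⊢  10100[q0]0 (head at position 5)
Step 6: δ(q0, 0) = (q0, 1, R)  ⊢  101001[q0]□ (head at position 6)
Step 7: δ(q0, □) = (q1, □, L)  ⊢  10100[q1]1□ (head at position 5)
Step 8: δ(q1, 1) = (q1, 1, L)  ⊢  1010[q1]01□ (head at position 4)
Step 9: δ(q1, 0) = (q1, 0, L)  ⊢  101[q1]001□ (head at position 3)
Step 10: δ(q1, 0) = (q1, 0, L)  ⊢  10[q1]1001□ (head at position 2)
Step 11: δ(q1, 1) = (q1, 1, L)  ⊢  1[q1]01001□ (head at position 1)
Step 12: δ(q1, 0) = (q1, 0, L)  ⊢  [q1]101001□ (head at position 0)
Step 13: δ(q1, 1) = (q1, 1, L)  ⊢  [q1]□101001□ (head at position -1)
Step 14: δ(q1, □) = (qA, □, R)  ⊢  □[qA]101001□ (head at position 0)
The machine is in qA, so it halts and accepts.
Number of transitions executed: 14.

Final answer: 14 steps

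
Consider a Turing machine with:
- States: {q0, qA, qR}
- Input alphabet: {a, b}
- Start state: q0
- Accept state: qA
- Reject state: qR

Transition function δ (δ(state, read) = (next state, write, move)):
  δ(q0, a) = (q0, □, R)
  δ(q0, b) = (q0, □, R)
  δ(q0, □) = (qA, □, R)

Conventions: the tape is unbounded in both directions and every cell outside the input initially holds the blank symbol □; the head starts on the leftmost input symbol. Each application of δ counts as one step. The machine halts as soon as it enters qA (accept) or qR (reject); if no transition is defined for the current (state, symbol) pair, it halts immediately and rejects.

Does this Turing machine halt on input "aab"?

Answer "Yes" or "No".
Step 0: [q0]aab (head at position 0)
Step 1: δ(q0, a) = (q0, □, R)  ⊢  □[q0]ab (head at position 1)
Step 2: δ(q0, a) = (q0, □, R)  ⊢  □□[q0]b (head at position 2)
Step 3: δ(q0, b) = (q0, □, R)  ⊢  □□□[q0]□ (head at position 3)
Step 4: δ(q0, □) = (qA, □, R)  ⊢  □□□□[qA]□ (head at position 4)
The machine is in qA, so it halts and accepts.
It halts after 4 steps.

Final answer: Yes - halts after 4 steps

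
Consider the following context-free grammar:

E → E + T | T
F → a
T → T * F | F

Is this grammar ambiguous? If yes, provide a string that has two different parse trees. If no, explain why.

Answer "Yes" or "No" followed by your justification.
This is the standard stratified expression grammar: '+' is introduced only by the left-recursive rule E → E + T and '*' only by the left-recursive rule T → T * F, with F → a. For any string, the last '+' must be the one produced at the root E (everything after it is a T containing no '+'), and likewise within each T the last '*' is produced at its root. This fixes the parse tree uniquely (left-associative, '*' binding tighter than '+'), so every string has exactly one parse tree.

Final answer: No - the grammar is unambiguous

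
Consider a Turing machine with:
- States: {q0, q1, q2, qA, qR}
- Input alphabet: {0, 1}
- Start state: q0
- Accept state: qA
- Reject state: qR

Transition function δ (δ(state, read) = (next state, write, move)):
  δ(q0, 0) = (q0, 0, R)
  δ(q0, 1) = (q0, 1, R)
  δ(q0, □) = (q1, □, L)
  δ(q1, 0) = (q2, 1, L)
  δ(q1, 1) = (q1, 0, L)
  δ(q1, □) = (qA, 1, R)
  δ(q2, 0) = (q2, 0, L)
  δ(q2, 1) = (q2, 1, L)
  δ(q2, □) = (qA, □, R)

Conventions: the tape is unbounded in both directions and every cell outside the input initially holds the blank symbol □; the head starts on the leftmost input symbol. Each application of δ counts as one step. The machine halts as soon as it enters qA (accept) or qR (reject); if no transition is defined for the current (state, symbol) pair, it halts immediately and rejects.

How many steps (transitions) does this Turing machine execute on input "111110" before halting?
Step 0: [q0]111110 (head at position 0)
Step 1: δ(q0, 1) = (q0, 1, R)  ⊢  1[q0]11110 (head at position 1)
Step 2: δ(q0, 1) = (q0, 1, R)  ⊢  11[q0]1110 (head at position 2)
Step 3: δ(q0, 1) = (q0, 1, R)  ⊢  111[q0]110 (head at position 3)
Step 4: δ(q0, 1) = (q0, 1, R)  ⊢  1111[q0]10 (head at position 4)
Step 5: δ(q0, 1) = (q0, 1, R)  ⊢  11111[q0]0 (head at position 5)
Step 6: δ(q0, 0) = (q0, 0, R)  ⊢  111110[q0]□ (head at position 6)
Step 7: δ(q0, □) = (q1, □, L)  ⊢  11111[q1]0□ (head at position 5)
Step 8: δ(q1, 0) = (q2, 1, L)  ⊢  1111[q2]11□ (head at position 4)
Step 9: δ(q2, 1) = (q2, 1, L)  ⊢  111[q2]111□ (head at position 3)
Step 10: δ(q2, 1) = (q2, 1, L)  ⊢  11[q2]1111□ (head at position 2)
Step 11: δ(q2, 1) = (q2, 1, L)  ⊢  1[q2]11111□ (head at position 1)
Step 12: δ(q2, 1) = (q2, 1, L)  ⊢  [q2]111111□ (head at position 0)
Step 13: δ(q2, 1) = (q2, 1, L)  ⊢  [q2]□111111□ (head at position -1)
Step 14: δ(q2, □) = (qA, □, R)  ⊢  □[qA]111111□ (head at position 0)
The machine is in qA, so it halts and accepts.
Number of transitions executed: 14.

Final answer: 14 steps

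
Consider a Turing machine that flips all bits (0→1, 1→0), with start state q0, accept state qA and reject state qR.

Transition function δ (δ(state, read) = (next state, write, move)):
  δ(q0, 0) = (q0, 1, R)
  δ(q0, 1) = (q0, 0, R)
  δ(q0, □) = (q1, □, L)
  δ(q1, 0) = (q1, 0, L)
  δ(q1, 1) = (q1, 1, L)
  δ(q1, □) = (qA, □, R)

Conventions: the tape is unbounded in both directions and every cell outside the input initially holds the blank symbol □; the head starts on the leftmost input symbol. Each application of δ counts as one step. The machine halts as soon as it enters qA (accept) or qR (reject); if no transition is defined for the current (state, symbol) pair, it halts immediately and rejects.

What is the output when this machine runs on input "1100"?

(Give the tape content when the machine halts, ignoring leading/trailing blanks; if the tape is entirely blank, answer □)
Step 0: [q0]1100 (head at position 0)
Step 1: δ(q0, 1) = (q0, 0, R)  ⊢  0[q0]100 (head at position 1)
Step 2: δ(q0, 1) = (q0, 0, R)  ⊢  00[q0]00 (head at position 2)
Step 3: δ(q0, 0) = (q0, 1, R)  ⊢  001[q0]0 (head at position 3)
Step 4: δ(q0, 0) = (q0, 1, R)  ⊢  0011[q0]□ (head at position 4)
Step 5: δ(q0, □) = (q1, □, L)  ⊢  001[q1]1□ (head at position 3)
Step 6: δ(q1, 1) = (q1, 1, L)  ⊢  00[q1]11□ (head at position 2)
Step 7: δ(q1, 1) = (q1, 1, L)  ⊢  0[q1]011□ (head at position 1)
Step 8: δ(q1, 0) = (q1, 0, L)  ⊢  [q1]0011□ (head at position 0)
Step 9: δ(q1, 0) = (q1, 0, L)  ⊢  [q1]□0011□ (head at position -1)
Step 10: δ(q1, □) = (qA, □, R)  ⊢  □[qA]0011□ (head at position 0)
The machine is in qA, so it halts and accepts.
Tape content when halted (ignoring surrounding blanks): 0011

Final answer: Output: 0011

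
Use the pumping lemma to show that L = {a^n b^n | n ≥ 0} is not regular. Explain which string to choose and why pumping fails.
Language: L = {a^n b^n | n ≥ 0} (equal numbers of a's followed by b's)
Step 1: Assume for contradiction that L is regular, with pumping length p.
Step 2: Choose s = a^p b^p. Then s ∈ L (it has p a's followed by p b's) and |s| ≥ p.
Step 3: Consider any decomposition s = xyz with |xy| ≤ p and |y| > 0. Since |xy| ≤ p and the first p symbols of s are all a's, y = a^k for some k with 1 ≤ k ≤ p.
Step 4: Pumping up (i = 2): xy²z = a^(p+k) b^p, which has more a's than b's, so xy²z ∉ L.
This contradicts the pumping lemma, so L is not regular.

Final answer: Choose s = a^p b^p. Since |xy| ≤ p, y = a^k with k ≥ 1. Then xy²z = a^(p+k) b^p ∉ L.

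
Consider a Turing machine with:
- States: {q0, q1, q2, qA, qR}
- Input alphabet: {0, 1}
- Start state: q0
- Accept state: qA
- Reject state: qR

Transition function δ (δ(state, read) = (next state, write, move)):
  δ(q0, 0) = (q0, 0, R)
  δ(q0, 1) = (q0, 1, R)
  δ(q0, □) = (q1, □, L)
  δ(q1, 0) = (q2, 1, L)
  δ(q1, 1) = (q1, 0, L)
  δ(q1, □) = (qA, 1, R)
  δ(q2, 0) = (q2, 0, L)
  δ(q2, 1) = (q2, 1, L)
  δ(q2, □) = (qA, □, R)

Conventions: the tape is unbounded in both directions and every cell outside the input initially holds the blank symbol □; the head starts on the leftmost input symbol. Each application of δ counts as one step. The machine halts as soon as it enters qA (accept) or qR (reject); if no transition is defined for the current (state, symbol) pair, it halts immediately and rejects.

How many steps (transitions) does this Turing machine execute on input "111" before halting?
Step 0: [q0]111 (head at position 0)
Step 1: δ(q0, 1) = (q0, 1, R)  ⊢  1[q0]11 (head at position 1)
Step 2: δ(q0, 1) = (q0, 1, R)  ⊢  11[q0]1 (head at position 2)
Step 3: δ(q0, 1) = (q0, 1, R)  ⊢  111[q0]□ (head at position 3)
Step 4: δ(q0, □) = (q1, □, L)  ⊢  11[q1]1□ (head at position 2)
Step 5: δ(q1, 1) = (q1, 0, L)  ⊢  1[q1]10□ (head at position 1)
Step 6: δ(q1, 1) = (q1, 0, L)  ⊢  [q1]100□ (head at position 0)
Step 7: δ(q1, 1) = (q1, 0, L)  ⊢  [q1]□000□ (head at position -1)
Step 8: δ(q1, □) = (qA, 1, R)  ⊢  1[qA]000□ (head at position 0)
The machine is in qA, so it halts and accepts.
Number of transitions executed: 8.

Final answer: 8 steps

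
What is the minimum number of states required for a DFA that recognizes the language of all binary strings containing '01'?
Language: binary strings containing '01'
Lower bound (Myhill–Nerode): the prefixes ε, 0, 01 are pairwise distinguishable:
  ε vs 01: suffix ε distinguishes them (ε is rejected, 01 is accepted)
  0 vs 01: suffix ε distinguishes them (0 is rejected, 01 is accepted)
  ε vs 0: suffix 1 distinguishes them (ε·1 = 1 is rejected, 0·1 = 01 is accepted)
So any DFA needs at least 3 states.
Upper bound: a DFA with 3 states exists (one state per class above: 'no progress', 'last symbol 0', and 'seen 01' (accepting sink)).
Minimum states: 3

Final answer: 3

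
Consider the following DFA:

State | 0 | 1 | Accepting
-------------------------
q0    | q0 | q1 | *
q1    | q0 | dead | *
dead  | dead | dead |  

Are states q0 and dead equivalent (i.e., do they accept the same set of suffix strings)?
Try the suffix ε (the empty string).
From q0: q0 — accepting.
From dead: dead — not accepting.
The two states disagree on this suffix, so they are not equivalent.

Final answer: No. Distinguishing string: ε (the empty string) - accepted from q0 but not from dead.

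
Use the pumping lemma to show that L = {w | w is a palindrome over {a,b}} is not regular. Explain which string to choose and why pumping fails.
Language: L = {w | w is a palindrome over {a,b}} (strings that read the same forwards and backwards)
Step 1: Assume for contradiction that L is regular, with pumping length p.
Step 2: Choose s = a^p b a^p. Then s ∈ L (it reads the same forwards and backwards) and |s| ≥ p.
Step 3: Consider any decomposition s = xyz with |xy| ≤ p and |y| > 0. Since |xy| ≤ p and the first p symbols of s are all a's, y = a^k for some k with 1 ≤ k ≤ p.
Step 4: Pumping up (i = 2): xy²z = a^(p+k) b a^p. Its reverse is a^p b a^(p+k) ≠ a^(p+k) b a^p (the single b is no longer in the middle), so xy²z is not a palindrome and xy²z ∉ L.
This contradicts the pumping lemma, so L is not regular.

Final answer: Choose s = a^p b a^p. Since |xy| ≤ p, y = a^k with k ≥ 1. Then xy²z = a^(p+k) b a^p is not a palindrome, so ∉ L.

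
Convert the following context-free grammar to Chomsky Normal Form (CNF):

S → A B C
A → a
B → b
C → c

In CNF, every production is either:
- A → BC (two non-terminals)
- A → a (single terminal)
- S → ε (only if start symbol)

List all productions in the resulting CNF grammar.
The grammar has no ε-productions or unit productions to eliminate.
A → a is already in CNF (single terminal) – keep it.
B → b is already in CNF (single terminal) – keep it.
C → c is already in CNF (single terminal) – keep it.
S → A B C has 3 symbols on the right: break it into binary productions S → A X0, X0 → B C.
Resulting CNF grammar (5 productions): A → a; B → b; C → c; S → A X0; X0 → B C

Final answer: A → a; B → b; C → c; S → A X0; X0 → B C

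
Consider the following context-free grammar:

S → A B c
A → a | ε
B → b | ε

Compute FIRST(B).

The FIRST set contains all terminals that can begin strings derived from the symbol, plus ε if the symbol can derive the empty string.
B → b contributes b; B → ε makes B nullable, contributing ε. FIRST(B) = {b, ε}.

Final answer: {b, ε}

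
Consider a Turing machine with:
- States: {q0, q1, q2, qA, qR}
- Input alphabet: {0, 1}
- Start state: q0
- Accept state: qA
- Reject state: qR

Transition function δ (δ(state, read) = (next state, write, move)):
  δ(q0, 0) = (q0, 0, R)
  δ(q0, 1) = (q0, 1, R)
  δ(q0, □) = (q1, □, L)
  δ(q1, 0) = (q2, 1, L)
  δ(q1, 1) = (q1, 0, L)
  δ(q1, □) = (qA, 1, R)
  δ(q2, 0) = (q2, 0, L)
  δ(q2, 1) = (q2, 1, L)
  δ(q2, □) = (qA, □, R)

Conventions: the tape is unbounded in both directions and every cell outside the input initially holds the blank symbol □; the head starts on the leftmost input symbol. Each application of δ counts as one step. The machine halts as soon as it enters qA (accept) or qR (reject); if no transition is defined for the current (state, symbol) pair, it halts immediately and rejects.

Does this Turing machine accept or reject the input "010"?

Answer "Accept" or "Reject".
Step 0: [q0]010 (head at position 0)
Step 1: δ(q0, 0) = (q0, 0, R)  ⊢  0[q0]10 (head at position 1)
Step 2: δ(q0, 1) = (q0, 1, R)  ⊢  01[q0]0 (head at position 2)
Step 3: δ(q0, 0) = (q0, 0, R)  ⊢  010[q0]□ (head at position 3)
Step 4: δ(q0, □) = (q1, □, L)  ⊢  01[q1]0□ (head at position 2)
Step 5: δ(q1, 0) = (q2, 1, L)  ⊢  0[q2]11□ (head at position 1)
Step 6: δ(q2, 1) = (q2, 1, L)  ⊢  [q2]011□ (head at position 0)
Step 7: δ(q2, 0) = (q2, 0, L)  ⊢  [q2]□011□ (head at position -1)
Step 8: δ(q2, □) = (qA, □, R)  ⊢  □[qA]011□ (head at position 0)
The machine is in qA, so it halts and accepts.

Final answer: Accept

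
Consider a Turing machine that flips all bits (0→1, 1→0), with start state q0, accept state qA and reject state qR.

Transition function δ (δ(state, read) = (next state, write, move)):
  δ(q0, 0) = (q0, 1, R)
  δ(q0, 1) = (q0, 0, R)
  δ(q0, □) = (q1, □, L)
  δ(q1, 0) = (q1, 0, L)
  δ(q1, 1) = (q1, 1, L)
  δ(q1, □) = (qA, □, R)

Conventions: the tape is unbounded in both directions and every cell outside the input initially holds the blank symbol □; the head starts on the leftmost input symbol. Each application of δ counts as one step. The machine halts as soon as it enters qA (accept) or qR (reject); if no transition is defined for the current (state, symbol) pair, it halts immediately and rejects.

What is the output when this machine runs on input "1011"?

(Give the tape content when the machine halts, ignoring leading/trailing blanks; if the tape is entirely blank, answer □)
Step 0: [q0]1011 (head at position 0)
Step 1: δ(q0, 1) = (q0, 0, R)  ⊢  0[q0]011 (head at position 1)
Step 2: δ(q0, 0) = (q0, 1, R)  ⊢  01[q0]11 (head at position 2)
Step 3: δ(q0, 1) = (q0, 0, R)  ⊢  010[q0]1 (head at position 3)
Step 4: δ(q0, 1) = (q0, 0, R)  ⊢  0100[q0]□ (head at position 4)
Step 5: δ(q0, □) = (q1, □, L)  ⊢  010[q1]0□ (head at position 3)
Step 6: δ(q1, 0) = (q1, 0, L)  ⊢  01[q1]00□ (head at position 2)
Step 7: δ(q1, 0) = (q1, 0, L)  ⊢  0[q1]100□ (head at position 1)
Step 8: δ(q1, 1) = (q1, 1, L)  ⊢  [q1]0100□ (head at position 0)
Step 9: δ(q1, 0) = (q1, 0, L)  ⊢  [q1]□0100□ (head at position -1)
Step 10: δ(q1, □) = (qA, □, R)  ⊢  □[qA]0100□ (head at position 0)
The machine is in qA, so it halts and accepts.
Tape content when halted (ignoring surrounding blanks): 0100

Final answer: Output: 0100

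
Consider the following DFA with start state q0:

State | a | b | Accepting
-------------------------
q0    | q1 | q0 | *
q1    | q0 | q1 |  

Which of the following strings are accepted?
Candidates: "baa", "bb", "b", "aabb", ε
"baa": q0 → q0 → q1 → q0; q0 is accepting → accepted
"bb": q0 → q0 → q0; q0 is accepting → accepted
"b": q0 → q0; q0 is accepting → accepted
"aabb": q0 → q1 → q0 → q0 → q0; q0 is accepting → accepted
ε: q0; q0 is accepting → accepted

Final answer: "baa", "bb", "b", "aabb", ε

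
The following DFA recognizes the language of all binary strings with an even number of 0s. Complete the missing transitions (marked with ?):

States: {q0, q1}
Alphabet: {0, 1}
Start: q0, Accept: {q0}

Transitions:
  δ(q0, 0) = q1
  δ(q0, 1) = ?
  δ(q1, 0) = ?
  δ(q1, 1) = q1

What each state remembers (consistent with the given transitions and accept states):
  q0: an even number of 0s has been read so far
  q1: an odd number of 0s has been read so far
Filling in the missing entries:
  δ(q0, 1): in q0 (an even number of 0s has been read so far), after reading 1 we have: an even number of 0s has been read so far → q0
  δ(q1, 0): in q1 (an odd number of 0s has been read so far), after reading 0 we have: an even number of 0s has been read so far → q0

Final answer: δ(q0, 1) = q0; δ(q1, 0) = q0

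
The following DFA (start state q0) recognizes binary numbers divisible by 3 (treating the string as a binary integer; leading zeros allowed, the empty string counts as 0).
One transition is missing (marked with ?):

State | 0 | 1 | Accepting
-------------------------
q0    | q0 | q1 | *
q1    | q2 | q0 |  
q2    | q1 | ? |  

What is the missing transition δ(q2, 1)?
q2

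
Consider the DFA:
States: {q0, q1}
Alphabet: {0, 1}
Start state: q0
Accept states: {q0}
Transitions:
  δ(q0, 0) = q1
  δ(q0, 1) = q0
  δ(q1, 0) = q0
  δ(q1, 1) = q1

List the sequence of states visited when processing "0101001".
Starting at q0
Read '0': q0 -> q1
Read '1': q1 -> q1
Read '0': q1 -> q0
Read '1': q0 -> q0
Read '0': q0 -> q1
Read '0': q1 -> q0
Read '1': q0 -> q0

Final answer: q0 -> q1 -> q1 -> q0 -> q0 -> q1 -> q0 -> q0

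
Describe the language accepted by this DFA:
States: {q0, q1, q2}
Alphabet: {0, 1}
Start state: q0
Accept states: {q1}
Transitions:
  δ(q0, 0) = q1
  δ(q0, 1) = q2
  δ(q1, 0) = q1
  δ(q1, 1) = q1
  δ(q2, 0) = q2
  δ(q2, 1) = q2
Analyzing the DFA structure:
Start state: q0
Accept states: {q1}
Interpreting what each state remembers (checking against the transitions):
  q0: nothing has been read yet
  q1: the first symbol was 0
  q2: the first symbol was 1 (trap state)
  δ(q0, 0): in q0 (nothing has been read yet), after reading 0 we have: the first symbol was 0 → q1
  δ(q0, 1): in q0 (nothing has been read yet), after reading 1 we have: the first symbol was 1 (trap state) → q2
  δ(q1, 0): in q1 (the first symbol was 0), after reading 0 we have: the first symbol was 0 → q1
  δ(q1, 1): in q1 (the first symbol was 0), after reading 1 we have: the first symbol was 0 → q1
  δ(q2, 0): in q2 (the first symbol was 1 (trap state)), after reading 0 we have: the first symbol was 1 (trap state) → q2
  δ(q2, 1): in q2 (the first symbol was 1 (trap state)), after reading 1 we have: the first symbol was 1 (trap state) → q2
A string is accepted iff it ends in {q1}, i.e. the first symbol was 0.
Language: All binary strings starting with 0

Final answer: All binary strings starting with 0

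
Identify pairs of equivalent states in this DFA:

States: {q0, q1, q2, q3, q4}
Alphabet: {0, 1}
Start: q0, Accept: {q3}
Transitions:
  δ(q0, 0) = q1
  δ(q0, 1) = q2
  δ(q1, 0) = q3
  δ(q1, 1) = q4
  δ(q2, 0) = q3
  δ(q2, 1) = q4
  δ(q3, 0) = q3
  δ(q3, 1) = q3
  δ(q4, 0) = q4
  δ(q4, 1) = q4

Using the table-filling algorithm:
Round 0 – mark pairs where exactly one state is accepting: (q0,q3), (q1,q3), (q2,q3), (q3,q4)
Round 1 – newly marked: (q0,q1) [on 0: q1 vs q3, already marked]; (q0,q2) [on 0: q1 vs q3, already marked]; (q1,q4) [on 0: q3 vs q4, already marked]; (q2,q4) [on 0: q3 vs q4, already marked]
Round 2 – newly marked: (q0,q4) [on 0: q1 vs q4, already marked]
No further pairs can be marked.
(q1, q2) unmarked: δ(q1,0)=q3, δ(q2,0)=q3; δ(q1,1)=q4, δ(q2,1)=q4 → equivalent
Equivalent pairs: (q1, q2)

Final answer: Equivalent pairs: (q1, q2)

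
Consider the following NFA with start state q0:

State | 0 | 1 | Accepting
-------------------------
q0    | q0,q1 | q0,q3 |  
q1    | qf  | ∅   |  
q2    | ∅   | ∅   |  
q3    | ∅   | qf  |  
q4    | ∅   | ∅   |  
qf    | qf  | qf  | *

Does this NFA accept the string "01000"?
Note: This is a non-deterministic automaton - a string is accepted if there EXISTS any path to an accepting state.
Track the set of states the NFA could be in: start {q0}
Read '0': {q0} → {q0, q1}
Read '1': {q0, q1} → {q0, q3}
Read '0': {q0, q3} → {q0, q1}
Read '0': {q0, q1} → {q0, q1, qf}
Read '0': {q0, q1, qf} → {q0, q1, qf}
Final set {q0, q1, qf} contains accepting state(s) {qf} → accepted.

Final answer: Yes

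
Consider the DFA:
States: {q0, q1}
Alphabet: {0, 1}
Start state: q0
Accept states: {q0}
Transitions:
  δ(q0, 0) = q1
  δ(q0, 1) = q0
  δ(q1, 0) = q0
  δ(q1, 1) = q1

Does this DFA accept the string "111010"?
Processing string "111010":
  q0 --1--> q0
  q0 --1--> q0
  q0 --1--> q0
  q0 --0--> q1
  q1 --1--> q1
  q1 --0--> q0
Final state: q0
Accept states: {q0}
q0 is an accept state, so the string is accepted.

Final answer: Yes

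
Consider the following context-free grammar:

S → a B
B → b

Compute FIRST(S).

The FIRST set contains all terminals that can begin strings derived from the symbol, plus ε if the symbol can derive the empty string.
S has the single production S → a B, whose right-hand side begins with the terminal a. So FIRST(S) = {a}.

Final answer: {a}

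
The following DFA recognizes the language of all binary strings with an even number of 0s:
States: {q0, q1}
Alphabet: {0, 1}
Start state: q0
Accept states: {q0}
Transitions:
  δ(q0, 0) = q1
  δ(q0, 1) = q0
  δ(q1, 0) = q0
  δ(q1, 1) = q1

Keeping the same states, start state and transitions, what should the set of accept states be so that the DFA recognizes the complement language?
The DFA is complete (every state has a transition on every symbol), so the complement
is recognized by the same DFA with accepting and non-accepting states swapped.
Original accept states: {q0}
Complement accept states = All states - Original accept states
= {q0, q1} - {q0}
= {q1}
Complement language: strings with an ODD number of 0s

Final answer: {q1}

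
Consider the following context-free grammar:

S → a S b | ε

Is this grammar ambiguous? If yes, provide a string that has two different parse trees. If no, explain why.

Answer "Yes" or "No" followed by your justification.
At every step exactly one production applies: if the remaining string to generate is non-empty it starts with a and ends with b, forcing S → a S b; if it is empty, S → ε is forced. Hence each string a^n b^n has exactly one derivation (S → a S b applied n times, then S → ε) and one parse tree.

Final answer: No - the grammar is unambiguous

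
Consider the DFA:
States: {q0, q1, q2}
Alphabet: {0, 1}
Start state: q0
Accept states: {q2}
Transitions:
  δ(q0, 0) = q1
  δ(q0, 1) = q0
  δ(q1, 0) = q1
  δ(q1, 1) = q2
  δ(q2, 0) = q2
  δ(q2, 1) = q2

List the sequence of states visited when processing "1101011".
Starting at q0
Read '1': q0 -> q0
Read '1': q0 -> q0
Read '0': q0 -> q1
Read '1': q1 -> q2
Read '0': q2 -> q2
Read '1': q2 -> q2
Read '1': q2 -> q2

Final answer: q0 -> q0 -> q0 -> q1 -> q2 -> q2 -> q2 -> q2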